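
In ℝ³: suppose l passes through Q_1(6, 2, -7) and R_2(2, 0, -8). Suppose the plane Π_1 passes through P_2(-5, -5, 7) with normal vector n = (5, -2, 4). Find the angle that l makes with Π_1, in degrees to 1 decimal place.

40.6

A direction vector for l is R_2 − Q_1 = (-4, -2, -1).
Π_1: n·r = n·P_2 gives 5x - 2y + 4z = 13.
sin θ = |n·v| / (|n||v|) = |-20| / (√45 · √21) = 0.65060.
θ ≈ 40.6°.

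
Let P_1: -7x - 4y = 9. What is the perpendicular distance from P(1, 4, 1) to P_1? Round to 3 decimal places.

3.969

n·P − d = (-7)·(1) + (-4)·(4) + (0)·(1) − 9 = -32; |n| = √65.
Distance = |-32| / √65 = 32/√65 ≈ 3.969.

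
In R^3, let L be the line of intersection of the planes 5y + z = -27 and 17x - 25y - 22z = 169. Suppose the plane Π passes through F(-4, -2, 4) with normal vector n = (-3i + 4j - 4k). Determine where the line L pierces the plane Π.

(0, -5, -2)

Direction of L: (0, 5, 1) × (17, -25, -22) = (-85, 17, -85).
A point on L: solving the two plane equations with x = -20 gives (-20, -1, -22).
Π: n·r = n·F gives -3x + 4y - 4z = -12.
Substitute r = (-20, -1, -22) + t(-85, 17, -85) into the plane: 144 + 663t = -12, so t = -4/17.
Intersection: (-20, -1, -22) + (-4/17)·(-85, 17, -85) = (0, -5, -2).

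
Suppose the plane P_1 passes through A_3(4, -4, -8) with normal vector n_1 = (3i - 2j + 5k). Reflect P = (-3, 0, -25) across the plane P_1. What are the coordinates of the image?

(15, -12, 5)

P_1: n_1·r = n_1·A_3 gives 3x - 2y + 5z = -20.
λ = (n·P − d)/|n|² = (-134 − (-20))/38 = -3.
Reflection = P − 2λn = (-3, 0, -25) − (-6)·(3, -2, 5) = (15, -12, 5).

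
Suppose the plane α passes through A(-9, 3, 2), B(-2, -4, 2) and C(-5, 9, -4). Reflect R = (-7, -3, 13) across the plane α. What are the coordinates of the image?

(-13, -9, 3)

AB = (7, -7, 0), AC = (4, 6, -6); a normal to α is AB × AC = (42, 42, 70).
Using A: α has equation 42x + 42y + 70z = -112.
λ = (n·R − d)/|n|² = (490 − (-112))/8428 = 1/14.
Reflection = R − 2λn = (-7, -3, 13) − (1/7)·(42, 42, 70) = (-13, -9, 3).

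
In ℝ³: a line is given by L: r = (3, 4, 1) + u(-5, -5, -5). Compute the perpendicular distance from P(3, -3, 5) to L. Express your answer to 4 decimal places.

7.8740

Taking (3, 4, 1) on L with direction v = (-5, -5, -5): w = P − (3, 4, 1) = (0, -7, 4), and w × v = (55, -20, -35).
Distance = |w × v| / |v| = √4650 / √75 ≈ 7.8740.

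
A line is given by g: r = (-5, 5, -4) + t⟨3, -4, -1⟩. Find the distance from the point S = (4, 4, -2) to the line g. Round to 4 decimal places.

Taking (-5, 5, -4) on g with direction v = (3, -4, -1): w = S − (-5, 5, -4) = (9, -1, 2), and w × v = (9, 15, -33).
Distance = |w × v| / |v| = √1395 / √26 ≈ 7.3249.

7.3249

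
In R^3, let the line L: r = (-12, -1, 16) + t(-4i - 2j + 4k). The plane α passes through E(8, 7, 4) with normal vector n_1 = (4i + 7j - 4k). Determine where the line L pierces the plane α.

(4, 7, 0)

α: n_1·r = n_1·E gives 4x + 7y - 4z = 65.
Substitute r = (-12, -1, 16) + t(-4, -2, 4) into the plane: -119 + (-46)t = 65, so t = -4.
Intersection: (-12, -1, 16) + (-4)·(-4, -2, 4) = (4, 7, 0).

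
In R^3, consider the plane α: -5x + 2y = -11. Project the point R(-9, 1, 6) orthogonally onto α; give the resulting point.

(1, -3, 6)

Foot = R − λn with λ = (n·R − d)/|n|² = (47 − (-11))/29 = 2.
Foot = (-9, 1, 6) − 2·(-5, 2, 0) = (1, -3, 6).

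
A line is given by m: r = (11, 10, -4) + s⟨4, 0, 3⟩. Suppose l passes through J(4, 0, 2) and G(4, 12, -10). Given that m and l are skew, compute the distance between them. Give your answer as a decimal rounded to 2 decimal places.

0.78

A direction vector for l is G − J = (0, 12, -12).
Common perpendicular direction n = (4, 0, 3) × (0, 12, -12) = (-36, 48, 48).
With w = (4, 0, 2) − (11, 10, -4) = (-7, -10, 6), w · n = 60.
Distance = |w · n| / |n| = |60| / √5904 ≈ 0.78.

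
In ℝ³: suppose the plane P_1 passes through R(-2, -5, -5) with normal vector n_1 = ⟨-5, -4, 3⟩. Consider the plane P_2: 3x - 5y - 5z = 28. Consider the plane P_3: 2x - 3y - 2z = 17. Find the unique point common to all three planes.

P_1: n_1·r = n_1·R gives -5x - 4y + 3z = 15.
Solving the 3×3 linear system -5x - 4y + 3z = 15, 3x - 5y - 5z = 28, 2x - 3y - 2z = 17 (e.g. by elimination or Cramer's rule, determinant = 44) gives (1, -5, 0).

(1, -5, 0)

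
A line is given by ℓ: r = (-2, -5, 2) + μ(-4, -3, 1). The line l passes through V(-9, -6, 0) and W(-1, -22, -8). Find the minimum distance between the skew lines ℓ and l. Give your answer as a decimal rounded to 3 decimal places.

A direction vector for l is W − V = (8, -16, -8).
Common perpendicular direction n = (-4, -3, 1) × (8, -16, -8) = (40, -24, 88).
With w = (-9, -6, 0) − (-2, -5, 2) = (-7, -1, -2), w · n = -432.
Distance = |w · n| / |n| = |-432| / √9920 ≈ 4.337.

4.337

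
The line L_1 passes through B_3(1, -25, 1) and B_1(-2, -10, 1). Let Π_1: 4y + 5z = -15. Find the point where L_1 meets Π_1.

A direction vector for L_1 is B_1 − B_3 = (-3, 15, 0).
Substitute r = (1, -25, 1) + t(-3, 15, 0) into the plane: -95 + 60t = -15, so t = 4/3.
Intersection: (1, -25, 1) + (4/3)·(-3, 15, 0) = (-3, -5, 1).

(-3, -5, 1)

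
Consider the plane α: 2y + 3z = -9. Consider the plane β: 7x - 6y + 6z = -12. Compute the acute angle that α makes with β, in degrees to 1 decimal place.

cos θ = |n₁·n₂| / (|n₁||n₂|) = |6| / (√13 · √121).
θ = arccos(0.15128) ≈ 81.3°.

81.3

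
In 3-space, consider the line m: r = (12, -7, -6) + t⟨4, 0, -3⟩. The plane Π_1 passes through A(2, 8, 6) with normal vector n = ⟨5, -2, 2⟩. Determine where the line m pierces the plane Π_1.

(-4, -7, 6)

Π_1: n·r = n·A gives 5x - 2y + 2z = 6.
Substitute r = (12, -7, -6) + t(4, 0, -3) into the plane: 62 + 14t = 6, so t = -4.
Intersection: (12, -7, -6) + (-4)·(4, 0, -3) = (-4, -7, 6).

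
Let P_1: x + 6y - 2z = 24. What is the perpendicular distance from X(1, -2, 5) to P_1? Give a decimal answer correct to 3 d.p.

n·X − d = (1)·(1) + (6)·(-2) + (-2)·(5) − 24 = -45; |n| = √41.
Distance = |-45| / √41 = 45/√41 ≈ 7.028.

7.028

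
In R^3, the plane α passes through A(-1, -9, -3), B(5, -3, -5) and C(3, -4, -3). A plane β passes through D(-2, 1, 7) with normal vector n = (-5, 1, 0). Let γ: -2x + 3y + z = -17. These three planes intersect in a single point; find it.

(-4, -9, 2)

AB = (6, 6, -2), AC = (4, 5, 0); a normal to α is AB × AC = (10, -8, 6).
Using A: α has equation 10x - 8y + 6z = 44.
β: n·r = n·D gives -5x + y = 11.
Solving the 3×3 linear system 10x - 8y + 6z = 44, -5x + y = 11, -2x + 3y + z = -17 (e.g. by elimination or Cramer's rule, determinant = -108) gives (-4, -9, 2).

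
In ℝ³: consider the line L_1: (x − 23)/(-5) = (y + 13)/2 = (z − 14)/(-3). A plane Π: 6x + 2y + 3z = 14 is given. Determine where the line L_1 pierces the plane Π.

L_1 has direction (-5, 2, -3) through (23, -13, 14).
Substitute r = (23, -13, 14) + t(-5, 2, -3) into the plane: 154 + (-35)t = 14, so t = 4.
Intersection: (23, -13, 14) + 4·(-5, 2, -3) = (3, -5, 2).

(3, -5, 2)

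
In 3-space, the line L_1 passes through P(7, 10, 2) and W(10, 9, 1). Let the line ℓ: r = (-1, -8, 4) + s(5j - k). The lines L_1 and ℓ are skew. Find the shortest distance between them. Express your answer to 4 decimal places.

A direction vector for L_1 is W − P = (3, -1, -1).
Common perpendicular direction n = (3, -1, -1) × (0, 5, -1) = (6, 3, 15).
With w = (-1, -8, 4) − (7, 10, 2) = (-8, -18, 2), w · n = -72.
Distance = |w · n| / |n| = |-72| / √270 ≈ 4.3818.

4.3818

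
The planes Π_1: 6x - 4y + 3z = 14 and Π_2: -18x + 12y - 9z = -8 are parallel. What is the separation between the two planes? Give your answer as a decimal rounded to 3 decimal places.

Rescale Π_2 by 1/(-3): 6x - 4y + 3z = 8/3. Then distance = |14 − (8/3)| / √61 ≈ 1.451.

1.451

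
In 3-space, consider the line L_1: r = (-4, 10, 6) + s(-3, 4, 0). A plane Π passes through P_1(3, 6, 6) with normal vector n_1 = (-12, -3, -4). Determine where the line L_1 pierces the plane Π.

Π: n_1·r = n_1·P_1 gives -12x - 3y - 4z = -78.
Substitute r = (-4, 10, 6) + t(-3, 4, 0) into the plane: -6 + 24t = -78, so t = -3.
Intersection: (-4, 10, 6) + (-3)·(-3, 4, 0) = (5, -2, 6).

(5, -2, 6)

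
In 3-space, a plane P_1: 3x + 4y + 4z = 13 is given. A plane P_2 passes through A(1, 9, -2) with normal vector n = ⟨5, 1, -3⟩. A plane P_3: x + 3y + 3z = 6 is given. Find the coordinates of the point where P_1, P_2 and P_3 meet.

(3, 2, -1)

P_2: n·r = n·A gives 5x + y - 3z = 20.
Solving the 3×3 linear system 3x + 4y + 4z = 13, 5x + y - 3z = 20, x + 3y + 3z = 6 (e.g. by elimination or Cramer's rule, determinant = 20) gives (3, 2, -1).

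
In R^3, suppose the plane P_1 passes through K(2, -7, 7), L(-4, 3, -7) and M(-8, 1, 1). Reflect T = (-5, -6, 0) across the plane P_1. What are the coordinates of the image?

(-1, 2, 4)

KL = (-6, 10, -14), KM = (-10, 8, -6); a normal to P_1 is KL × KM = (52, 104, 52).
Using K: P_1 has equation 52x + 104y + 52z = -260.
λ = (n·T − d)/|n|² = (-884 − (-260))/16224 = -1/26.
Reflection = T − 2λn = (-5, -6, 0) − (-1/13)·(52, 104, 52) = (-1, 2, 4).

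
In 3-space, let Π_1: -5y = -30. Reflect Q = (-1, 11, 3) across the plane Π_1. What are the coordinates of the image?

λ = (n·Q − d)/|n|² = (-55 − (-30))/25 = -1.
Reflection = Q − 2λn = (-1, 11, 3) − (-2)·(0, -5, 0) = (-1, 1, 3).

(-1, 1, 3)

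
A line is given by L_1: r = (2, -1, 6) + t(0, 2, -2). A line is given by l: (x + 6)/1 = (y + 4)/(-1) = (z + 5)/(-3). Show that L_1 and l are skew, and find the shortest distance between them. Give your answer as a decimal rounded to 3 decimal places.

l has direction (1, -1, -3) through (-6, -4, -5).
Common perpendicular direction n = (0, 2, -2) × (1, -1, -3) = (-8, -2, -2).
With w = (-6, -4, -5) − (2, -1, 6) = (-8, -3, -11), w · n = 92.
Since n ≠ 0 the lines are not parallel, and w · n = 92 ≠ 0 so they do not intersect; hence they are skew.
Distance = |w · n| / |n| = |92| / √72 ≈ 10.842.

10.842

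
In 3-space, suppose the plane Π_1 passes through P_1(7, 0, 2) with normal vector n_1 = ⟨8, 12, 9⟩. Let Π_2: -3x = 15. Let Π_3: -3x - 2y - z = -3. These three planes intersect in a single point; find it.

(-5, 8, 2)

Π_1: n_1·r = n_1·P_1 gives 8x + 12y + 9z = 74.
Solving the 3×3 linear system 8x + 12y + 9z = 74, -3x = 15, -3x - 2y - z = -3 (e.g. by elimination or Cramer's rule, determinant = 18) gives (-5, 8, 2).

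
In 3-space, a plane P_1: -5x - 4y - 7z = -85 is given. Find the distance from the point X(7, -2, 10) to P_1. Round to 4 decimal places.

1.2649

n·X − d = (-5)·(7) + (-4)·(-2) + (-7)·(10) − (-85) = -12; |n| = √90.
Distance = |-12| / √90 = 12/√90 ≈ 1.2649.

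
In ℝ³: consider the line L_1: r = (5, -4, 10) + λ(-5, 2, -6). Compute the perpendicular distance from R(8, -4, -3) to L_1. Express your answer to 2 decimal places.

Taking (5, -4, 10) on L_1 with direction v = (-5, 2, -6): w = R − (5, -4, 10) = (3, 0, -13), and w × v = (26, 83, 6).
Distance = |w × v| / |v| = √7601 / √65 ≈ 10.81.

10.81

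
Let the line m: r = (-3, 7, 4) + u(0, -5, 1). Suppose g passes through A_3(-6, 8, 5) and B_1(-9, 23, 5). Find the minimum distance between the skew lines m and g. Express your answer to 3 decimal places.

1.260

A direction vector for g is B_1 − A_3 = (-3, 15, 0).
Common perpendicular direction n = (0, -5, 1) × (-3, 15, 0) = (-15, -3, -15).
With w = (-6, 8, 5) − (-3, 7, 4) = (-3, 1, 1), w · n = 27.
Distance = |w · n| / |n| = |27| / √459 ≈ 1.260.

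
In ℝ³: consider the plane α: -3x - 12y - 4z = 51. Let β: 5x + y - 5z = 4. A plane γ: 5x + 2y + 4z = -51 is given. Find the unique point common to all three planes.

(-5, -1, -6)

Solving the 3×3 linear system -3x - 12y - 4z = 51, 5x + y - 5z = 4, 5x + 2y + 4z = -51 (e.g. by elimination or Cramer's rule, determinant = 478) gives (-5, -1, -6).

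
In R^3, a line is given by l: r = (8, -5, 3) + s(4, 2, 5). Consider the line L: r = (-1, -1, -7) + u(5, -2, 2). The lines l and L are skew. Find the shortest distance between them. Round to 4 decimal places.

Common perpendicular direction n = (4, 2, 5) × (5, -2, 2) = (14, 17, -18).
With w = (-1, -1, -7) − (8, -5, 3) = (-9, 4, -10), w · n = 122.
Distance = |w · n| / |n| = |122| / √809 ≈ 4.2893.

4.2893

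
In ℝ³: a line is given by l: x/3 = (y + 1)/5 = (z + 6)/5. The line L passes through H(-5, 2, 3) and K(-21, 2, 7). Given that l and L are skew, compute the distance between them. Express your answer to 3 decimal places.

l has direction (3, 5, 5) through (0, -1, -6).
A direction vector for L is K − H = (-16, 0, 4).
Common perpendicular direction n = (3, 5, 5) × (-16, 0, 4) = (20, -92, 80).
With w = (-5, 2, 3) − (0, -1, -6) = (-5, 3, 9), w · n = 344.
Distance = |w · n| / |n| = |344| / √15264 ≈ 2.784.

2.784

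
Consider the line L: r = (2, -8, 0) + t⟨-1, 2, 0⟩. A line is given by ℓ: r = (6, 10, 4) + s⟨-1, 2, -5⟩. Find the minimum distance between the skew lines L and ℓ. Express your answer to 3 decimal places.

11.628

Common perpendicular direction n = (-1, 2, 0) × (-1, 2, -5) = (-10, -5, 0).
With w = (6, 10, 4) − (2, -8, 0) = (4, 18, 4), w · n = -130.
Distance = |w · n| / |n| = |-130| / √125 ≈ 11.628.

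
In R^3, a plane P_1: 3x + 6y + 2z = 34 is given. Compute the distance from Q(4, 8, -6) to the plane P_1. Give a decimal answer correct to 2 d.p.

n·Q − d = (3)·(4) + (6)·(8) + (2)·(-6) − 34 = 14; |n| = √49.
Distance = |14| / √49 = 14/√49 ≈ 2.00.

2.00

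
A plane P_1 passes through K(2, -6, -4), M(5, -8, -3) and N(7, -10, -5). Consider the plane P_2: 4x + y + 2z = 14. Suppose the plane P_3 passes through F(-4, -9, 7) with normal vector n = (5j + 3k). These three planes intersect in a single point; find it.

KM = (3, -2, 1), KN = (5, -4, -1); a normal to P_1 is KM × KN = (6, 8, -2).
Using K: P_1 has equation 6x + 8y - 2z = -28.
P_3: n·r = n·F gives 5y + 3z = -24.
Solving the 3×3 linear system 6x + 8y - 2z = -28, 4x + y + 2z = 14, 5y + 3z = -24 (e.g. by elimination or Cramer's rule, determinant = -178) gives (4, -6, 2).

(4, -6, 2)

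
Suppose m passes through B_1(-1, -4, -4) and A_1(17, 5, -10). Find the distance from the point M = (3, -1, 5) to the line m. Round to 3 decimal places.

10.070

A direction vector for m is A_1 − B_1 = (18, 9, -6).
Taking (-1, -4, -4) on m with direction v = (18, 9, -6): w = M − (-1, -4, -4) = (4, 3, 9), and w × v = (-99, 186, -18).
Distance = |w × v| / |v| = √44721 / √441 ≈ 10.070.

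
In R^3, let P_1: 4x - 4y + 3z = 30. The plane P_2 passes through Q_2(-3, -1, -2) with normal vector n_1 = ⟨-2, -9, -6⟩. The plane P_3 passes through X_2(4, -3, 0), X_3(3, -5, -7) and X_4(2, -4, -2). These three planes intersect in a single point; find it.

(6, -3, -2)

P_2: n_1·r = n_1·Q_2 gives -2x - 9y - 6z = 27.
X_2X_3 = (-1, -2, -7), X_2X_4 = (-2, -1, -2); a normal to P_3 is X_2X_3 × X_2X_4 = (-3, 12, -3).
Using X_2: P_3 has equation -3x + 12y - 3z = -48.
Solving the 3×3 linear system 4x - 4y + 3z = 30, -2x - 9y - 6z = 27, -3x + 12y - 3z = -48 (e.g. by elimination or Cramer's rule, determinant = 195) gives (6, -3, -2).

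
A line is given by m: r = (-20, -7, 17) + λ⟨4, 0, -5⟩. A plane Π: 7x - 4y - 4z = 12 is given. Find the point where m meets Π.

Substitute r = (-20, -7, 17) + t(4, 0, -5) into the plane: -180 + 48t = 12, so t = 4.
Intersection: (-20, -7, 17) + 4·(4, 0, -5) = (-4, -7, -3).

(-4, -7, -3)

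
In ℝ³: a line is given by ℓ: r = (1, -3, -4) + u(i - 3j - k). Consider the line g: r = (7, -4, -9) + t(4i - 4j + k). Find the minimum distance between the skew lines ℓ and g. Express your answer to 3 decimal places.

6.555

Common perpendicular direction n = (1, -3, -1) × (4, -4, 1) = (-7, -5, 8).
With w = (7, -4, -9) − (1, -3, -4) = (6, -1, -5), w · n = -77.
Distance = |w · n| / |n| = |-77| / √138 ≈ 6.555.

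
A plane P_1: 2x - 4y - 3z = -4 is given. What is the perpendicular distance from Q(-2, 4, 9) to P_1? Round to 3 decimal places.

7.985

n·Q − d = (2)·(-2) + (-4)·(4) + (-3)·(9) − (-4) = -43; |n| = √29.
Distance = |-43| / √29 = 43/√29 ≈ 7.985.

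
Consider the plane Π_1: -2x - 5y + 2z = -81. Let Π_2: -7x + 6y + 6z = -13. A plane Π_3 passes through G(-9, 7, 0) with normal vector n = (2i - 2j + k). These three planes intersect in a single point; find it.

Π_3: n·r = n·G gives 2x - 2y + z = -32.
Solving the 3×3 linear system -2x - 5y + 2z = -81, -7x + 6y + 6z = -13, 2x - 2y + z = -32 (e.g. by elimination or Cramer's rule, determinant = -127) gives (1, 11, -12).

(1, 11, -12)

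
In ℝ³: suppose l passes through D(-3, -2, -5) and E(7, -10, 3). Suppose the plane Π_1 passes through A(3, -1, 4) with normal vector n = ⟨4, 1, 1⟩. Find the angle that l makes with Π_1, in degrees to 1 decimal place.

38.6

A direction vector for l is E − D = (10, -8, 8).
Π_1: n·r = n·A gives 4x + y + z = 15.
sin θ = |n·v| / (|n||v|) = |40| / (√18 · √228) = 0.62439.
θ ≈ 38.6°.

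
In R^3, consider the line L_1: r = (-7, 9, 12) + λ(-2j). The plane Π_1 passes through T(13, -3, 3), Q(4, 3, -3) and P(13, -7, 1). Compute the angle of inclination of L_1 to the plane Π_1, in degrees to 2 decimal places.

TQ = (-9, 6, -6), TP = (0, -4, -2); a normal to Π_1 is TQ × TP = (-36, -18, 36).
Using T: Π_1 has equation -36x - 18y + 36z = -306.
sin θ = |n·v| / (|n||v|) = |36| / (√2916 · √4) = 0.33333.
θ ≈ 19.47°.

19.47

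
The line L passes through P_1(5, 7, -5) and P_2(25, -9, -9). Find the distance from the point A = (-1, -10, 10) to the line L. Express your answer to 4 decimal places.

23.1820

A direction vector for L is P_2 − P_1 = (20, -16, -4).
Taking (5, 7, -5) on L with direction v = (20, -16, -4): w = A − (5, 7, -5) = (-6, -17, 15), and w × v = (308, 276, 436).
Distance = |w × v| / |v| = √361136 / √672 ≈ 23.1820.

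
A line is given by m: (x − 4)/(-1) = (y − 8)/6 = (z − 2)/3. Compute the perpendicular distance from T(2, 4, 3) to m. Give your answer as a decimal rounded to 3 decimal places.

m has direction (-1, 6, 3) through (4, 8, 2).
Taking (4, 8, 2) on m with direction v = (-1, 6, 3): w = T − (4, 8, 2) = (-2, -4, 1), and w × v = (-18, 5, -16).
Distance = |w × v| / |v| = √605 / √46 ≈ 3.627.

3.627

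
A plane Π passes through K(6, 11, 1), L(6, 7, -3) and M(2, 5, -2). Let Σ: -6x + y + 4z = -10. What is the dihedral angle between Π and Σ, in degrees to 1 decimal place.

KL = (0, -4, -4), KM = (-4, -6, -3); a normal to Π is KL × KM = (-12, 16, -16).
Using K: Π has equation -12x + 16y - 16z = 88.
cos θ = |n₁·n₂| / (|n₁||n₂|) = |24| / (√656 · √53).
θ = arccos(0.12871) ≈ 82.6°.

82.6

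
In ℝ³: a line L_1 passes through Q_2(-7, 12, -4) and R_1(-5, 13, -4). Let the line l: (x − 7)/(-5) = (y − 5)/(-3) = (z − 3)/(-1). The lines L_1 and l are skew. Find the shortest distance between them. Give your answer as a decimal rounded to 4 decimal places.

14.2887

A direction vector for L_1 is R_1 − Q_2 = (2, 1, 0).
l has direction (-5, -3, -1) through (7, 5, 3).
Common perpendicular direction n = (2, 1, 0) × (-5, -3, -1) = (-1, 2, -1).
With w = (7, 5, 3) − (-7, 12, -4) = (14, -7, 7), w · n = -35.
Distance = |w · n| / |n| = |-35| / √6 ≈ 14.2887.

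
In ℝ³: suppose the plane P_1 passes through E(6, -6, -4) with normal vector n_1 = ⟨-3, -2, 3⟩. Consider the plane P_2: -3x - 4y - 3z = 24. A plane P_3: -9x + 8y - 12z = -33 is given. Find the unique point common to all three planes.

(5, -6, -5)

P_1: n_1·r = n_1·E gives -3x - 2y + 3z = -18.
Solving the 3×3 linear system -3x - 2y + 3z = -18, -3x - 4y - 3z = 24, -9x + 8y - 12z = -33 (e.g. by elimination or Cramer's rule, determinant = -378) gives (5, -6, -5).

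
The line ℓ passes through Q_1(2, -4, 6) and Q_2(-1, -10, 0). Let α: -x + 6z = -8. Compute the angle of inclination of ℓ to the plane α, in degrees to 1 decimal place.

A direction vector for ℓ is Q_2 − Q_1 = (-3, -6, -6).
sin θ = |n·v| / (|n||v|) = |-33| / (√37 · √81) = 0.60280.
θ ≈ 37.1°.

37.1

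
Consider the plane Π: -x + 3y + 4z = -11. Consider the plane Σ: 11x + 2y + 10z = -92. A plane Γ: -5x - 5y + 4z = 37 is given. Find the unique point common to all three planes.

(-6, -3, -2)

Solving the 3×3 linear system -x + 3y + 4z = -11, 11x + 2y + 10z = -92, -5x - 5y + 4z = 37 (e.g. by elimination or Cramer's rule, determinant = -520) gives (-6, -3, -2).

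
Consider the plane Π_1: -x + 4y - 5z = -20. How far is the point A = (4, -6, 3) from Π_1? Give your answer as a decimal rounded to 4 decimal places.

n·A − d = (-1)·(4) + (4)·(-6) + (-5)·(3) − (-20) = -23; |n| = √42.
Distance = |-23| / √42 = 23/√42 ≈ 3.5490.

3.5490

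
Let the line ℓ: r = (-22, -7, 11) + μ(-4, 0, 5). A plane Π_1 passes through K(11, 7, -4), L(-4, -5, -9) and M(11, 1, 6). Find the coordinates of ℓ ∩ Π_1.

(-6, -7, -9)

KL = (-15, -12, -5), KM = (0, -6, 10); a normal to Π_1 is KL × KM = (-150, 150, 90).
Using K: Π_1 has equation -150x + 150y + 90z = -960.
Substitute r = (-22, -7, 11) + t(-4, 0, 5) into the plane: 3240 + 1050t = -960, so t = -4.
Intersection: (-22, -7, 11) + (-4)·(-4, 0, 5) = (-6, -7, -9).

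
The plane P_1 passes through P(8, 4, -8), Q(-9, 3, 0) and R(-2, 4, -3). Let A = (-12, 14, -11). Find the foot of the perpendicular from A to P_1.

PQ = (-17, -1, 8), PR = (-10, 0, 5); a normal to P_1 is PQ × PR = (-5, 5, -10).
Using P: P_1 has equation -5x + 5y - 10z = 60.
Foot = A − λn with λ = (n·A − d)/|n|² = (240 − 60)/150 = 6/5.
Foot = (-12, 14, -11) − (6/5)·(-5, 5, -10) = (-6, 8, 1).

(-6, 8, 1)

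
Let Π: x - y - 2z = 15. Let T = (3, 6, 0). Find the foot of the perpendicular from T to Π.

Foot = T − λn with λ = (n·T − d)/|n|² = (-3 − 15)/6 = -3.
Foot = (3, 6, 0) − (-3)·(1, -1, -2) = (6, 3, -6).

(6, 3, -6)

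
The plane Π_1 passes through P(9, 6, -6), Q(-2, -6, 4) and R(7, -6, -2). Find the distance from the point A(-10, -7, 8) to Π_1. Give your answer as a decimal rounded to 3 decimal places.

PQ = (-11, -12, 10), PR = (-2, -12, 4); a normal to Π_1 is PQ × PR = (72, 24, 108).
Using P: Π_1 has equation 72x + 24y + 108z = 144.
n·A − d = (72)·(-10) + (24)·(-7) + (108)·(8) − 144 = -168; |n| = √17424.
Distance = |-168| / √17424 = 168/√17424 ≈ 1.273.

1.273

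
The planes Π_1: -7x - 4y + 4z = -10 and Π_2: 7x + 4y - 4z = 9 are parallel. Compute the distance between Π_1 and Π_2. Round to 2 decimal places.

0.11

Rescale Π_2 by 1/(-1): -7x - 4y + 4z = -9. Then distance = |-10 − (-9)| / √81 ≈ 0.11.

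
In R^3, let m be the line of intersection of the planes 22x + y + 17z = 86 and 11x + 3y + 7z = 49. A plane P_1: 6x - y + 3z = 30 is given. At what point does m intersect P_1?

Direction of m: (22, 1, 17) × (11, 3, 7) = (-44, 33, 55).
A point on m: solving the two plane equations with x = -5 gives (-5, 9, 11).
Substitute r = (-5, 9, 11) + t(-44, 33, 55) into the plane: -6 + (-132)t = 30, so t = -3/11.
Intersection: (-5, 9, 11) + (-3/11)·(-44, 33, 55) = (7, 0, -4).

(7, 0, -4)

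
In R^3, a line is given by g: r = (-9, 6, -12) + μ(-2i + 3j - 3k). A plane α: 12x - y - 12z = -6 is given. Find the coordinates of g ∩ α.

(-1, -6, 0)

Substitute r = (-9, 6, -12) + t(-2, 3, -3) into the plane: 30 + 9t = -6, so t = -4.
Intersection: (-9, 6, -12) + (-4)·(-2, 3, -3) = (-1, -6, 0).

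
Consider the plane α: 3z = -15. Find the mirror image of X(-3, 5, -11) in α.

λ = (n·X − d)/|n|² = (-33 − (-15))/9 = -2.
Reflection = X − 2λn = (-3, 5, -11) − (-4)·(0, 0, 3) = (-3, 5, 1).

(-3, 5, 1)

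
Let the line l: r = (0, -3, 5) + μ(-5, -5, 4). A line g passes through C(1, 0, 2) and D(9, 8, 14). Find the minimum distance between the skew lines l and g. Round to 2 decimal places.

A direction vector for g is D − C = (8, 8, 12).
Common perpendicular direction n = (-5, -5, 4) × (8, 8, 12) = (-92, 92, 0).
With w = (1, 0, 2) − (0, -3, 5) = (1, 3, -3), w · n = 184.
Distance = |w · n| / |n| = |184| / √16928 ≈ 1.41.

1.41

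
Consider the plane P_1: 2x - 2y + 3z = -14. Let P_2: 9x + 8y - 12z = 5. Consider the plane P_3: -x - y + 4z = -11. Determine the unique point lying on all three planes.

Solving the 3×3 linear system 2x - 2y + 3z = -14, 9x + 8y - 12z = 5, -x - y + 4z = -11 (e.g. by elimination or Cramer's rule, determinant = 85) gives (-3, -2, -4).

(-3, -2, -4)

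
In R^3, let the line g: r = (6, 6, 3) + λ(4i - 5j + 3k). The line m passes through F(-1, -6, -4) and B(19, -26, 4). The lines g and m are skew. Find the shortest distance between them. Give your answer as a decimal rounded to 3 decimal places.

A direction vector for m is B − F = (20, -20, 8).
Common perpendicular direction n = (4, -5, 3) × (20, -20, 8) = (20, 28, 20).
With w = (-1, -6, -4) − (6, 6, 3) = (-7, -12, -7), w · n = -616.
Distance = |w · n| / |n| = |-616| / √1584 ≈ 15.478.

15.478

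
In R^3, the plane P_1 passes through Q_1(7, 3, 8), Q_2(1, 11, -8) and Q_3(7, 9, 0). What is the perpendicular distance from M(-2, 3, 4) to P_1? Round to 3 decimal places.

Q_1Q_2 = (-6, 8, -16), Q_1Q_3 = (0, 6, -8); a normal to P_1 is Q_1Q_2 × Q_1Q_3 = (32, -48, -36).
Using Q_1: P_1 has equation 32x - 48y - 36z = -208.
n·M − d = (32)·(-2) + (-48)·(3) + (-36)·(4) − (-208) = -144; |n| = √4624.
Distance = |-144| / √4624 = 144/√4624 ≈ 2.118.

2.118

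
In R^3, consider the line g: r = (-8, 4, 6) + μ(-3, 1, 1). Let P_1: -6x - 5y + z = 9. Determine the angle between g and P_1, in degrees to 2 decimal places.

32.42

sin θ = |n·v| / (|n||v|) = |14| / (√62 · √11) = 0.53609.
θ ≈ 32.42°.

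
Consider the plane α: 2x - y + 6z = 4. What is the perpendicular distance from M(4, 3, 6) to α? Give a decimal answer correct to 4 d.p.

n·M − d = (2)·(4) + (-1)·(3) + (6)·(6) − 4 = 37; |n| = √41.
Distance = |37| / √41 = 37/√41 ≈ 5.7784.

5.7784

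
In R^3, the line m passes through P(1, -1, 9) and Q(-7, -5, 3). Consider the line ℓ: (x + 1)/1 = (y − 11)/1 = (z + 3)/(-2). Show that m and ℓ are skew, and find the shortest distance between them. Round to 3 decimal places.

A direction vector for m is Q − P = (-8, -4, -6).
ℓ has direction (1, 1, -2) through (-1, 11, -3).
Common perpendicular direction n = (-8, -4, -6) × (1, 1, -2) = (14, -22, -4).
With w = (-1, 11, -3) − (1, -1, 9) = (-2, 12, -12), w · n = -244.
Since n ≠ 0 the lines are not parallel, and w · n = -244 ≠ 0 so they do not intersect; hence they are skew.
Distance = |w · n| / |n| = |-244| / √696 ≈ 9.249.

9.249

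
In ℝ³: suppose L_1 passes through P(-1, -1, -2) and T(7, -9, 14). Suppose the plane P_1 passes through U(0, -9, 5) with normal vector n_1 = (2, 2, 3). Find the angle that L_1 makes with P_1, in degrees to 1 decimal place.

A direction vector for L_1 is T − P = (8, -8, 16).
P_1: n_1·r = n_1·U gives 2x + 2y + 3z = -3.
sin θ = |n·v| / (|n||v|) = |48| / (√17 · √384) = 0.59409.
θ ≈ 36.4°.

36.4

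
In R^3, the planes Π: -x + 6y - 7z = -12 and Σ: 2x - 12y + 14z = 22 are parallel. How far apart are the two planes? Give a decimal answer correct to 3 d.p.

Rescale Σ by 1/(-2): -x + 6y - 7z = -11. Then distance = |-12 − (-11)| / √86 ≈ 0.108.

0.108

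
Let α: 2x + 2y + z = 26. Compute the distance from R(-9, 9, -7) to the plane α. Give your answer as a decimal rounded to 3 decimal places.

n·R − d = (2)·(-9) + (2)·(9) + (1)·(-7) − 26 = -33; |n| = √9.
Distance = |-33| / √9 = 33/√9 ≈ 11.000.

11.000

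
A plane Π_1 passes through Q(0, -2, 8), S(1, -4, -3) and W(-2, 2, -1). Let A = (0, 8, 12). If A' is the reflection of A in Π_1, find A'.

(-8, 4, 12)

QS = (1, -2, -11), QW = (-2, 4, -9); a normal to Π_1 is QS × QW = (62, 31, 0).
Using Q: Π_1 has equation 62x + 31y = -62.
λ = (n·A − d)/|n|² = (248 − (-62))/4805 = 2/31.
Reflection = A − 2λn = (0, 8, 12) − (4/31)·(62, 31, 0) = (-8, 4, 12).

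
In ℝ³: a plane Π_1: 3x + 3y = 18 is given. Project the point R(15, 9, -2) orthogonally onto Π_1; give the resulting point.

(6, 0, -2)

Foot = R − λn with λ = (n·R − d)/|n|² = (72 − 18)/18 = 3.
Foot = (15, 9, -2) − 3·(3, 3, 0) = (6, 0, -2).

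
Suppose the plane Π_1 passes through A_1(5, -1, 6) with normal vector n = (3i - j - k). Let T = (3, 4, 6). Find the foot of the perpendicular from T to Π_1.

(6, 3, 5)

Π_1: n·r = n·A_1 gives 3x - y - z = 10.
Foot = T − λn with λ = (n·T − d)/|n|² = (-1 − 10)/11 = -1.
Foot = (3, 4, 6) − (-1)·(3, -1, -1) = (6, 3, 5).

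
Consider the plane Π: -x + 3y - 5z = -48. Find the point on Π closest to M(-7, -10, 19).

(-9, -4, 9)

Foot = M − λn with λ = (n·M − d)/|n|² = (-118 − (-48))/35 = -2.
Foot = (-7, -10, 19) − (-2)·(-1, 3, -5) = (-9, -4, 9).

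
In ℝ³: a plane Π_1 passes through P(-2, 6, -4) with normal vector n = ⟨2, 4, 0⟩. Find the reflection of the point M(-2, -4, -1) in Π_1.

Π_1: n·r = n·P gives 2x + 4y = 20.
λ = (n·M − d)/|n|² = (-20 − 20)/20 = -2.
Reflection = M − 2λn = (-2, -4, -1) − (-4)·(2, 4, 0) = (6, 12, -1).

(6, 12, -1)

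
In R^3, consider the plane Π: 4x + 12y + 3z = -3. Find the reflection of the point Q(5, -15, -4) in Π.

(13, 9, 2)

λ = (n·Q − d)/|n|² = (-172 − (-3))/169 = -1.
Reflection = Q − 2λn = (5, -15, -4) − (-2)·(4, 12, 3) = (13, 9, 2).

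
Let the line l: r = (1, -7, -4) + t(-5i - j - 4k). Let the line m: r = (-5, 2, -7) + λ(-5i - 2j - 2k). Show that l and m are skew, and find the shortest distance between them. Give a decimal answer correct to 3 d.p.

8.748

Common perpendicular direction n = (-5, -1, -4) × (-5, -2, -2) = (-6, 10, 5).
With w = (-5, 2, -7) − (1, -7, -4) = (-6, 9, -3), w · n = 111.
Since n ≠ 0 the lines are not parallel, and w · n = 111 ≠ 0 so they do not intersect; hence they are skew.
Distance = |w · n| / |n| = |111| / √161 ≈ 8.748.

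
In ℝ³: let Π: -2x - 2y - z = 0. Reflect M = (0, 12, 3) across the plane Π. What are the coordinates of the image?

(-12, 0, -3)

λ = (n·M − d)/|n|² = (-27 − 0)/9 = -3.
Reflection = M − 2λn = (0, 12, 3) − (-6)·(-2, -2, -1) = (-12, 0, -3).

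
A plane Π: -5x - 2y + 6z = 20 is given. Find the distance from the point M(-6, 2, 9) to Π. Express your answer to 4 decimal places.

7.4421

n·M − d = (-5)·(-6) + (-2)·(2) + (6)·(9) − 20 = 60; |n| = √65.
Distance = |60| / √65 = 60/√65 ≈ 7.4421.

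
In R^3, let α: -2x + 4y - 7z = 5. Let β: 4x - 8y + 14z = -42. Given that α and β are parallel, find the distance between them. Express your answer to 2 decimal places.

1.93

Rescale β by 1/(-2): -2x + 4y - 7z = 21. Then distance = |5 − 21| / √69 ≈ 1.93.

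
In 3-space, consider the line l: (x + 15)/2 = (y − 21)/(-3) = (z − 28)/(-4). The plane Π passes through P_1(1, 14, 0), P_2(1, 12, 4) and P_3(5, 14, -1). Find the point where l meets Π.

l has direction (2, -3, -4) through (-15, 21, 28).
P_1P_2 = (0, -2, 4), P_1P_3 = (4, 0, -1); a normal to Π is P_1P_2 × P_1P_3 = (2, 16, 8).
Using P_1: Π has equation 2x + 16y + 8z = 226.
Substitute r = (-15, 21, 28) + t(2, -3, -4) into the plane: 530 + (-76)t = 226, so t = 4.
Intersection: (-15, 21, 28) + 4·(2, -3, -4) = (-7, 9, 12).

(-7, 9, 12)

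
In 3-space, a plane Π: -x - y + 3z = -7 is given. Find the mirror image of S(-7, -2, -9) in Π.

λ = (n·S − d)/|n|² = (-18 − (-7))/11 = -1.
Reflection = S − 2λn = (-7, -2, -9) − (-2)·(-1, -1, 3) = (-9, -4, -3).

(-9, -4, -3)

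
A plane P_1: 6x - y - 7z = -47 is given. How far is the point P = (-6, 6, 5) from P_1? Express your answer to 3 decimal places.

3.235

n·P − d = (6)·(-6) + (-1)·(6) + (-7)·(5) − (-47) = -30; |n| = √86.
Distance = |-30| / √86 = 30/√86 ≈ 3.235.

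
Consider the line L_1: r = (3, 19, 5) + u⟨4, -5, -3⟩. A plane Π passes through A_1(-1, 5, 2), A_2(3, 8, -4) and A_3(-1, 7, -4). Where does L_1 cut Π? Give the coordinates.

A_1A_2 = (4, 3, -6), A_1A_3 = (0, 2, -6); a normal to Π is A_1A_2 × A_1A_3 = (-6, 24, 8).
Using A_1: Π has equation -6x + 24y + 8z = 142.
Substitute r = (3, 19, 5) + t(4, -5, -3) into the plane: 478 + (-168)t = 142, so t = 2.
Intersection: (3, 19, 5) + 2·(4, -5, -3) = (11, 9, -1).

(11, 9, -1)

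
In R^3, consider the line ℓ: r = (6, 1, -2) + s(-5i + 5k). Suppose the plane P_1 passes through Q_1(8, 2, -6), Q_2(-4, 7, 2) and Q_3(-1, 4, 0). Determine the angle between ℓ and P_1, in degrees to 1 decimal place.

Q_1Q_2 = (-12, 5, 8), Q_1Q_3 = (-9, 2, 6); a normal to P_1 is Q_1Q_2 × Q_1Q_3 = (14, 0, 21).
Using Q_1: P_1 has equation 14x + 21z = -14.
sin θ = |n·v| / (|n||v|) = |35| / (√637 · √50) = 0.19612.
θ ≈ 11.3°.

11.3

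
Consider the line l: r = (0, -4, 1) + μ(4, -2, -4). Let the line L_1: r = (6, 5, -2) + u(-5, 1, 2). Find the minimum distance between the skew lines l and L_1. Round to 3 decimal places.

Common perpendicular direction n = (4, -2, -4) × (-5, 1, 2) = (0, 12, -6).
With w = (6, 5, -2) − (0, -4, 1) = (6, 9, -3), w · n = 126.
Distance = |w · n| / |n| = |126| / √180 ≈ 9.391.

9.391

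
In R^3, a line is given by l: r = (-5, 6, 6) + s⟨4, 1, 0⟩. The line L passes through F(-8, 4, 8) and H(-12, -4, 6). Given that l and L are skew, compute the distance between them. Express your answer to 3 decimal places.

A direction vector for L is H − F = (-4, -8, -2).
Common perpendicular direction n = (4, 1, 0) × (-4, -8, -2) = (-2, 8, -28).
With w = (-8, 4, 8) − (-5, 6, 6) = (-3, -2, 2), w · n = -66.
Distance = |w · n| / |n| = |-66| / √852 ≈ 2.261.

2.261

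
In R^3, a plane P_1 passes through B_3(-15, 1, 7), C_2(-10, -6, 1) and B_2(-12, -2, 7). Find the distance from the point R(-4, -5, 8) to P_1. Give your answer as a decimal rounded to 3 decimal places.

B_3C_2 = (5, -7, -6), B_3B_2 = (3, -3, 0); a normal to P_1 is B_3C_2 × B_3B_2 = (-18, -18, 6).
Using B_3: P_1 has equation -18x - 18y + 6z = 294.
n·R − d = (-18)·(-4) + (-18)·(-5) + (6)·(8) − 294 = -84; |n| = √684.
Distance = |-84| / √684 = 84/√684 ≈ 3.212.

3.212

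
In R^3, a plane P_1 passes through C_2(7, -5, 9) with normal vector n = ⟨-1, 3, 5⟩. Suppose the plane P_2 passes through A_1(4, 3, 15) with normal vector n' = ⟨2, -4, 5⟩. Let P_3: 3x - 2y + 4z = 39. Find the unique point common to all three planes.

P_1: n·r = n·C_2 gives -x + 3y + 5z = 23.
P_2: n'·r = n'·A_1 gives 2x - 4y + 5z = 71.
Solving the 3×3 linear system -x + 3y + 5z = 23, 2x - 4y + 5z = 71, 3x - 2y + 4z = 39 (e.g. by elimination or Cramer's rule, determinant = 67) gives (-5, -9, 9).

(-5, -9, 9)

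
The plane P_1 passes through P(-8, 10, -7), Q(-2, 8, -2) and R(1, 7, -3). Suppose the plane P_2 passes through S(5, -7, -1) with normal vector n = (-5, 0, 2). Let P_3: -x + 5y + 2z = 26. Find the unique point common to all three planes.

PQ = (6, -2, 5), PR = (9, -3, 4); a normal to P_1 is PQ × PR = (7, 21, 0).
Using P: P_1 has equation 7x + 21y = 154.
P_2: n·r = n·S gives -5x + 2z = -27.
Solving the 3×3 linear system 7x + 21y = 154, -5x + 2z = -27, -x + 5y + 2z = 26 (e.g. by elimination or Cramer's rule, determinant = 98) gives (7, 5, 4).

(7, 5, 4)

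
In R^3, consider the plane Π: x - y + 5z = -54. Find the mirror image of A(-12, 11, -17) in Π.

(-8, 7, 3)

λ = (n·A − d)/|n|² = (-108 − (-54))/27 = -2.
Reflection = A − 2λn = (-12, 11, -17) − (-4)·(1, -1, 5) = (-8, 7, 3).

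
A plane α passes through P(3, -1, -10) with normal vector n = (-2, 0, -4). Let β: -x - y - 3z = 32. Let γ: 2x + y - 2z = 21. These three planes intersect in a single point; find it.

(3, -5, -10)

α: n·r = n·P gives -2x - 4z = 34.
Solving the 3×3 linear system -2x - 4z = 34, -x - y - 3z = 32, 2x + y - 2z = 21 (e.g. by elimination or Cramer's rule, determinant = -14) gives (3, -5, -10).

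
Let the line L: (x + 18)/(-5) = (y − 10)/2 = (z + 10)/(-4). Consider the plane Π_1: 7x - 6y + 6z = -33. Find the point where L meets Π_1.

L has direction (-5, 2, -4) through (-18, 10, -10).
Substitute r = (-18, 10, -10) + t(-5, 2, -4) into the plane: -246 + (-71)t = -33, so t = -3.
Intersection: (-18, 10, -10) + (-3)·(-5, 2, -4) = (-3, 4, 2).

(-3, 4, 2)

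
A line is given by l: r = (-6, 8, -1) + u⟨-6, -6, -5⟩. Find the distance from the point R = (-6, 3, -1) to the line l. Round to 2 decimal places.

Taking (-6, 8, -1) on l with direction v = (-6, -6, -5): w = R − (-6, 8, -1) = (0, -5, 0), and w × v = (25, 0, -30).
Distance = |w × v| / |v| = √1525 / √97 ≈ 3.97.

3.97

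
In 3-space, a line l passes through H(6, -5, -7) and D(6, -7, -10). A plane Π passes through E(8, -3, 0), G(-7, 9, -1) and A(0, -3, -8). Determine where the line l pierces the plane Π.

A direction vector for l is D − H = (0, -2, -3).
EG = (-15, 12, -1), EA = (-8, 0, -8); a normal to Π is EG × EA = (-96, -112, 96).
Using E: Π has equation -96x - 112y + 96z = -432.
Substitute r = (6, -5, -7) + t(0, -2, -3) into the plane: -688 + (-64)t = -432, so t = -4.
Intersection: (6, -5, -7) + (-4)·(0, -2, -3) = (6, 3, 5).

(6, 3, 5)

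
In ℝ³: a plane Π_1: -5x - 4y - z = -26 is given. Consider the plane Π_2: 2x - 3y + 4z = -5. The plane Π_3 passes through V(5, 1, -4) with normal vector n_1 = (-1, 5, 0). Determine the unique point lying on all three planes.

Π_3: n_1·r = n_1·V gives -x + 5y = 0.
Solving the 3×3 linear system -5x - 4y - z = -26, 2x - 3y + 4z = -5, -x + 5y = 0 (e.g. by elimination or Cramer's rule, determinant = 109) gives (5, 1, -3).

(5, 1, -3)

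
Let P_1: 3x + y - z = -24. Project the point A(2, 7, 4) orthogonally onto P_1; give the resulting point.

Foot = A − λn with λ = (n·A − d)/|n|² = (9 − (-24))/11 = 3.
Foot = (2, 7, 4) − 3·(3, 1, -1) = (-7, 4, 7).

(-7, 4, 7)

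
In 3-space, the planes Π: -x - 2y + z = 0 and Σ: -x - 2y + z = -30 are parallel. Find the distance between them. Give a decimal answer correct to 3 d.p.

12.247

Same normal n = (-1, -2, 1) with |n| = √6; distance = |0 − (-30)| / |n| = 30/√6 ≈ 12.247.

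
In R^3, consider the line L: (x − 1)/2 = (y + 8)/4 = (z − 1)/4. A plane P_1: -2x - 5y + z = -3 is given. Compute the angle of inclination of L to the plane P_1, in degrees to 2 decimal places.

37.49

L has direction (2, 4, 4) through (1, -8, 1).
sin θ = |n·v| / (|n||v|) = |-20| / (√30 · √36) = 0.60858.
θ ≈ 37.49°.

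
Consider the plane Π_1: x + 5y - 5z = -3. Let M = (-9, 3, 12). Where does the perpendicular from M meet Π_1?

(-8, 8, 7)

Foot = M − λn with λ = (n·M − d)/|n|² = (-54 − (-3))/51 = -1.
Foot = (-9, 3, 12) − (-1)·(1, 5, -5) = (-8, 8, 7).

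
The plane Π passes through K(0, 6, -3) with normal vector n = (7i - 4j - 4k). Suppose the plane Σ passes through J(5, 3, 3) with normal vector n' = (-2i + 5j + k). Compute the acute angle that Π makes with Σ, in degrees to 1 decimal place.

Π: n·r = n·K gives 7x - 4y - 4z = -12.
Σ: n'·r = n'·J gives -2x + 5y + z = 8.
cos θ = |n₁·n₂| / (|n₁||n₂|) = |-38| / (√81 · √30).
θ = arccos(0.77087) ≈ 39.6°.

39.6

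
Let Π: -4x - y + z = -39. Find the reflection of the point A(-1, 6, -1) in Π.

λ = (n·A − d)/|n|² = (-3 − (-39))/18 = 2.
Reflection = A − 2λn = (-1, 6, -1) − 4·(-4, -1, 1) = (15, 10, -5).

(15, 10, -5)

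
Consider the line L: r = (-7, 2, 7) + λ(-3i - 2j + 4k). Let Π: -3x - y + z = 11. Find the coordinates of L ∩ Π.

Substitute r = (-7, 2, 7) + t(-3, -2, 4) into the plane: 26 + 15t = 11, so t = -1.
Intersection: (-7, 2, 7) + (-1)·(-3, -2, 4) = (-4, 4, 3).

(-4, 4, 3)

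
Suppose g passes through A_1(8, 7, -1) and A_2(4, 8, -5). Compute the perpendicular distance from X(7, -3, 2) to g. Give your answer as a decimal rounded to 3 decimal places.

A direction vector for g is A_2 − A_1 = (-4, 1, -4).
Taking (8, 7, -1) on g with direction v = (-4, 1, -4): w = X − (8, 7, -1) = (-1, -10, 3), and w × v = (37, -16, -41).
Distance = |w × v| / |v| = √3306 / √33 ≈ 10.009.

10.009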